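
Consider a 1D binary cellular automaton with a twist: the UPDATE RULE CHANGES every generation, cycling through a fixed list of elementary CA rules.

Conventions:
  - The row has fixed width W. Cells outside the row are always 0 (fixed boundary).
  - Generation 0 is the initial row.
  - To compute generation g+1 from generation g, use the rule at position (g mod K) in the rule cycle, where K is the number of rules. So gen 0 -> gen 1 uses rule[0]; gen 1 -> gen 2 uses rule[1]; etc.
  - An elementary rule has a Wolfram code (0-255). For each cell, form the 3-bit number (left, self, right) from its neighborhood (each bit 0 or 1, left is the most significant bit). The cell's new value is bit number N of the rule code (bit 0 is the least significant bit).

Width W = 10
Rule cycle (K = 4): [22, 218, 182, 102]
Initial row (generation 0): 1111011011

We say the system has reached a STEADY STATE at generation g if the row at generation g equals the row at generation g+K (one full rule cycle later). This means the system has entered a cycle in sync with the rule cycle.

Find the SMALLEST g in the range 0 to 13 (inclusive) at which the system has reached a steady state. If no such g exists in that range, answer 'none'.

Answer: 1

Derivation:
Gen 0: 1111011011
Gen 1 (rule 22): 0000000000
Gen 2 (rule 218): 0000000000
Gen 3 (rule 182): 0000000000
Gen 4 (rule 102): 0000000000
Gen 5 (rule 22): 0000000000
Gen 6 (rule 218): 0000000000
Gen 7 (rule 182): 0000000000
Gen 8 (rule 102): 0000000000
Gen 9 (rule 22): 0000000000
Gen 10 (rule 218): 0000000000
Gen 11 (rule 182): 0000000000
Gen 12 (rule 102): 0000000000
Gen 13 (rule 22): 0000000000
Gen 14 (rule 218): 0000000000
Gen 15 (rule 182): 0000000000
Gen 16 (rule 102): 0000000000
Gen 17 (rule 22): 0000000000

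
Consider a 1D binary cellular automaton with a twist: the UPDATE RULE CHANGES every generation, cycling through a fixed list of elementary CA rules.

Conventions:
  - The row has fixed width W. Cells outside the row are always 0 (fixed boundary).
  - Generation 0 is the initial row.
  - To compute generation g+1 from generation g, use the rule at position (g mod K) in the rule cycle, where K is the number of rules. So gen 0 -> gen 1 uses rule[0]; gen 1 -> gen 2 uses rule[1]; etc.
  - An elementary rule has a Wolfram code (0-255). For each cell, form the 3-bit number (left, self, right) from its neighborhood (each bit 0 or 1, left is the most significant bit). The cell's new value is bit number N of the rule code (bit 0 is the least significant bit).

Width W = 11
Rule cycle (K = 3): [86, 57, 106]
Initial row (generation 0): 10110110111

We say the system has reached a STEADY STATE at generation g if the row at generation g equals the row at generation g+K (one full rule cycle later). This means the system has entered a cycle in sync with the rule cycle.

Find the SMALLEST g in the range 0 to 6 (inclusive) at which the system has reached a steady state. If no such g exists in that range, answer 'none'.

Answer: none

Derivation:
Gen 0: 10110110111
Gen 1 (rule 86): 10010010001
Gen 2 (rule 57): 01001001100
Gen 3 (rule 106): 10010011100
Gen 4 (rule 86): 11111100110
Gen 5 (rule 57): 10000010101
Gen 6 (rule 106): 00000101010
Gen 7 (rule 86): 00001101011
Gen 8 (rule 57): 11101010110
Gen 9 (rule 106): 10110101110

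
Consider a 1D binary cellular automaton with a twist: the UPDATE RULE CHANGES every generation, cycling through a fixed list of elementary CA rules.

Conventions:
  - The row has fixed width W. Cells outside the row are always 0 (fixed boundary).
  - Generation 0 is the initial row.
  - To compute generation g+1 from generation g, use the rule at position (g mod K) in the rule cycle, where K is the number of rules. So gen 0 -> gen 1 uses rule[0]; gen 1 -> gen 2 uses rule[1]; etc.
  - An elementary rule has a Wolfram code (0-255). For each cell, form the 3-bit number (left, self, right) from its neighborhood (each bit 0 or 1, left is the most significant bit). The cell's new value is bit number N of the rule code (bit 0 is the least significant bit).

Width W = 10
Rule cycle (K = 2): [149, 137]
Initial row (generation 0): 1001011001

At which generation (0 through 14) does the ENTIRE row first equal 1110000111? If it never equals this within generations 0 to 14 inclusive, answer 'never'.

Answer: never

Derivation:
Gen 0: 1001011001
Gen 1 (rule 149): 1101000101
Gen 2 (rule 137): 1000010000
Gen 3 (rule 149): 1111011111
Gen 4 (rule 137): 1110011110
Gen 5 (rule 149): 0101001101
Gen 6 (rule 137): 0000001000
Gen 7 (rule 149): 1111101111
Gen 8 (rule 137): 1111001110
Gen 9 (rule 149): 0110100101
Gen 10 (rule 137): 0100000000
Gen 11 (rule 149): 0111111111
Gen 12 (rule 137): 0111111110
Gen 13 (rule 149): 0011111101
Gen 14 (rule 137): 1011111000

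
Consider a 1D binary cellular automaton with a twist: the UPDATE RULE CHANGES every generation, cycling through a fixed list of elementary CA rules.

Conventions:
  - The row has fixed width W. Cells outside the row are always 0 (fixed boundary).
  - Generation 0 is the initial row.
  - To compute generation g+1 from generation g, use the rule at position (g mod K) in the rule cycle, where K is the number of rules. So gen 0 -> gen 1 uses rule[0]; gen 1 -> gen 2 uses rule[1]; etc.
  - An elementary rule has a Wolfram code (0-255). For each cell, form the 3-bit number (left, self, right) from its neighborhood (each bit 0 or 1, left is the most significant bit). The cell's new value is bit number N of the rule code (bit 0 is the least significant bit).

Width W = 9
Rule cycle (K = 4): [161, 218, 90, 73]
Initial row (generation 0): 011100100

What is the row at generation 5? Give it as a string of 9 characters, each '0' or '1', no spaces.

Answer: 100011111

Derivation:
Gen 0: 011100100
Gen 1 (rule 161): 001000001
Gen 2 (rule 218): 010100010
Gen 3 (rule 90): 100010101
Gen 4 (rule 73): 001000000
Gen 5 (rule 161): 100011111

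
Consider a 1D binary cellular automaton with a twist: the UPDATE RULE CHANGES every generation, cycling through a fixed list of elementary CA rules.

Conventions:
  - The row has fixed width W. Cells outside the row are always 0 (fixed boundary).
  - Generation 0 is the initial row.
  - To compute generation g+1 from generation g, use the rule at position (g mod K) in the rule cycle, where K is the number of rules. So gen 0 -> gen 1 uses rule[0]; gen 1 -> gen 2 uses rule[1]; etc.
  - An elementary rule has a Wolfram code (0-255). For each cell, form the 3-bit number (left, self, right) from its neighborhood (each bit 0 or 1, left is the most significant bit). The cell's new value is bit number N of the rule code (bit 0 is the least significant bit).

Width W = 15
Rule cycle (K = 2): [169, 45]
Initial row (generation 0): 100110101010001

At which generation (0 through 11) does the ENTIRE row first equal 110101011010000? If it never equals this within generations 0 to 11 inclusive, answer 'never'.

Answer: never

Derivation:
Gen 0: 100110101010001
Gen 1 (rule 169): 000101010100100
Gen 2 (rule 45): 110111111100101
Gen 3 (rule 169): 101111111000010
Gen 4 (rule 45): 111000000011010
Gen 5 (rule 169): 110011111010100
Gen 6 (rule 45): 100010000111101
Gen 7 (rule 169): 001000110111010
Gen 8 (rule 45): 101010101100110
Gen 9 (rule 169): 010101011000100
Gen 10 (rule 45): 011111110010101
Gen 11 (rule 169): 011111100001010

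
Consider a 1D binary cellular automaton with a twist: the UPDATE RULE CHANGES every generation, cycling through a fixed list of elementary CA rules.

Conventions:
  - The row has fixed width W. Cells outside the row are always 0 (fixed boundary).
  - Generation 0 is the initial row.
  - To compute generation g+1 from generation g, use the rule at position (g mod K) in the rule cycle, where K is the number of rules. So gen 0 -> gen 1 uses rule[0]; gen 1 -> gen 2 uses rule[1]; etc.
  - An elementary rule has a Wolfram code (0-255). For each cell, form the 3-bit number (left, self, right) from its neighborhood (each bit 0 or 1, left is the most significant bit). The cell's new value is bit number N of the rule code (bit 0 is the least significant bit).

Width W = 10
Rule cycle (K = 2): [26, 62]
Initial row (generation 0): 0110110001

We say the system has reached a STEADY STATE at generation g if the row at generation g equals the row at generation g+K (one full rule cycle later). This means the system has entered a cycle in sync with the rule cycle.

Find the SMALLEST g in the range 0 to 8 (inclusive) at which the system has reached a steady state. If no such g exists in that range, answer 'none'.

Gen 0: 0110110001
Gen 1 (rule 26): 1100101010
Gen 2 (rule 62): 1011111111
Gen 3 (rule 26): 0010000000
Gen 4 (rule 62): 0111000000
Gen 5 (rule 26): 1100100000
Gen 6 (rule 62): 1011110000
Gen 7 (rule 26): 0010001000
Gen 8 (rule 62): 0111011100
Gen 9 (rule 26): 1100010010
Gen 10 (rule 62): 1010111111

Answer: none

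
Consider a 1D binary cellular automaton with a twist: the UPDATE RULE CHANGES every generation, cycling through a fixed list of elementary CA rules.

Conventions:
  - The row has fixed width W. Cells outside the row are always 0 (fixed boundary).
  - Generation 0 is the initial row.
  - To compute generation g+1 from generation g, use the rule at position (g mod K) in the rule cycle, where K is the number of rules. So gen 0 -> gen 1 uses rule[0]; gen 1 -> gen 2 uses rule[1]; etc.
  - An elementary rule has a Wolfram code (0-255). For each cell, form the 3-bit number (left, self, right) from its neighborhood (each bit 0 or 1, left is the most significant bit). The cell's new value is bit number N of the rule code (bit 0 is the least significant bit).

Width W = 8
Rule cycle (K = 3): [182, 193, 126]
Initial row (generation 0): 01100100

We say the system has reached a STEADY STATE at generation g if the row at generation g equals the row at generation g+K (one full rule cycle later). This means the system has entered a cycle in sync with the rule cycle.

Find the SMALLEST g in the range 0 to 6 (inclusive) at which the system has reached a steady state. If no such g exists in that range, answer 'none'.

Gen 0: 01100100
Gen 1 (rule 182): 10011110
Gen 2 (rule 193): 00001110
Gen 3 (rule 126): 00011011
Gen 4 (rule 182): 00100100
Gen 5 (rule 193): 10000001
Gen 6 (rule 126): 11000011
Gen 7 (rule 182): 00100100
Gen 8 (rule 193): 10000001
Gen 9 (rule 126): 11000011

Answer: 4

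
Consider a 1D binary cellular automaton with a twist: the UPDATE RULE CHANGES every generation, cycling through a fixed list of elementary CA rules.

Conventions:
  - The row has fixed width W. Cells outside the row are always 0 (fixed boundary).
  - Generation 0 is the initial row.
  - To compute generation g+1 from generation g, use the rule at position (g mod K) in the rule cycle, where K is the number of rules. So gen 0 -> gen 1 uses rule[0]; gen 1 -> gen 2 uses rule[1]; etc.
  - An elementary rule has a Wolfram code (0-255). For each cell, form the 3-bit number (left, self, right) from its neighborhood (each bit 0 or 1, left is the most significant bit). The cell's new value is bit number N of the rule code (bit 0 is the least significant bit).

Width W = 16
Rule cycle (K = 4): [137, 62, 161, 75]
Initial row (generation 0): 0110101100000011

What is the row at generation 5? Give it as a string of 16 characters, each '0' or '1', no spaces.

Gen 0: 0110101100000011
Gen 1 (rule 137): 0100001001111010
Gen 2 (rule 62): 1110011111000111
Gen 3 (rule 161): 0100001110010010
Gen 4 (rule 75): 1001111010100100
Gen 5 (rule 137): 0001110000000001

Answer: 0001110000000001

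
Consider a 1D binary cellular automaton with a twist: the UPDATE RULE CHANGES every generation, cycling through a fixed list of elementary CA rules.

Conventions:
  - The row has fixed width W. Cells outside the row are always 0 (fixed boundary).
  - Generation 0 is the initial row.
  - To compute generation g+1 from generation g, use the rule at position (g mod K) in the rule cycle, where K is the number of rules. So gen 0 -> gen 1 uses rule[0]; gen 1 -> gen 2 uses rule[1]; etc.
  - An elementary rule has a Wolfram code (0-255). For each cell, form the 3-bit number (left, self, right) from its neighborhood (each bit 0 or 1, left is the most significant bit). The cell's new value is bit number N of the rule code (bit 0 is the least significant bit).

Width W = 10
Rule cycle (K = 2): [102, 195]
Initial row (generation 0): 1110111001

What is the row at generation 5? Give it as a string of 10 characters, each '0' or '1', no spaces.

Answer: 1100011111

Derivation:
Gen 0: 1110111001
Gen 1 (rule 102): 0011001011
Gen 2 (rule 195): 1101010001
Gen 3 (rule 102): 0111110011
Gen 4 (rule 195): 1011110101
Gen 5 (rule 102): 1100011111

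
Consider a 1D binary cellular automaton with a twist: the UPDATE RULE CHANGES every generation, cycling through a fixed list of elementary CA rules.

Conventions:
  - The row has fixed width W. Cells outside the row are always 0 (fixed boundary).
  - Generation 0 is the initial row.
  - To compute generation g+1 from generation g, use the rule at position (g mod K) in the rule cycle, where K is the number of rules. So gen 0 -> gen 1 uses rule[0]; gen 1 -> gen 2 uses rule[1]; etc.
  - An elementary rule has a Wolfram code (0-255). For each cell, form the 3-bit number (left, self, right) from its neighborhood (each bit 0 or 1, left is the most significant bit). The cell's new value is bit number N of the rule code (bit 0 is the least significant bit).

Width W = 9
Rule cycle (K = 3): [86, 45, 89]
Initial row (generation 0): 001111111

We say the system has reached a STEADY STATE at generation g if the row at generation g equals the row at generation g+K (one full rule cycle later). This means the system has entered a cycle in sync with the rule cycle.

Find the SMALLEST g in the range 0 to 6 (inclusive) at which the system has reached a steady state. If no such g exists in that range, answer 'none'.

Answer: none

Derivation:
Gen 0: 001111111
Gen 1 (rule 86): 010000001
Gen 2 (rule 45): 010111101
Gen 3 (rule 89): 000100100
Gen 4 (rule 86): 001111110
Gen 5 (rule 45): 101000000
Gen 6 (rule 89): 000111111
Gen 7 (rule 86): 001000001
Gen 8 (rule 45): 101011101
Gen 9 (rule 89): 000010100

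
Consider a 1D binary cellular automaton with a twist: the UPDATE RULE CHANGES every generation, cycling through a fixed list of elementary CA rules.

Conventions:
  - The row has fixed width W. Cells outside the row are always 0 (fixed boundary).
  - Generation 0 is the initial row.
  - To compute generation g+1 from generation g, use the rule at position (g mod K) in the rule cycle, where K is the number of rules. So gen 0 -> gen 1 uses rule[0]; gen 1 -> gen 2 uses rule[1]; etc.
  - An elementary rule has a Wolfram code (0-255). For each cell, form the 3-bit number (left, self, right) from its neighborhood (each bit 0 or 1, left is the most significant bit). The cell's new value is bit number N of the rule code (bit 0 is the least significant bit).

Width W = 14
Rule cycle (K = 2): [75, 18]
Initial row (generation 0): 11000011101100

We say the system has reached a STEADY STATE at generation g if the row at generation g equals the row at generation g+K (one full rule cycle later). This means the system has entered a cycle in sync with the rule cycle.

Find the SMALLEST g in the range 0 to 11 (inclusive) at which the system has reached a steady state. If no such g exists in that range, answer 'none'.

Answer: 2

Derivation:
Gen 0: 11000011101100
Gen 1 (rule 75): 11011110101101
Gen 2 (rule 18): 00000000000000
Gen 3 (rule 75): 11111111111111
Gen 4 (rule 18): 00000000000000
Gen 5 (rule 75): 11111111111111
Gen 6 (rule 18): 00000000000000
Gen 7 (rule 75): 11111111111111
Gen 8 (rule 18): 00000000000000
Gen 9 (rule 75): 11111111111111
Gen 10 (rule 18): 00000000000000
Gen 11 (rule 75): 11111111111111
Gen 12 (rule 18): 00000000000000
Gen 13 (rule 75): 11111111111111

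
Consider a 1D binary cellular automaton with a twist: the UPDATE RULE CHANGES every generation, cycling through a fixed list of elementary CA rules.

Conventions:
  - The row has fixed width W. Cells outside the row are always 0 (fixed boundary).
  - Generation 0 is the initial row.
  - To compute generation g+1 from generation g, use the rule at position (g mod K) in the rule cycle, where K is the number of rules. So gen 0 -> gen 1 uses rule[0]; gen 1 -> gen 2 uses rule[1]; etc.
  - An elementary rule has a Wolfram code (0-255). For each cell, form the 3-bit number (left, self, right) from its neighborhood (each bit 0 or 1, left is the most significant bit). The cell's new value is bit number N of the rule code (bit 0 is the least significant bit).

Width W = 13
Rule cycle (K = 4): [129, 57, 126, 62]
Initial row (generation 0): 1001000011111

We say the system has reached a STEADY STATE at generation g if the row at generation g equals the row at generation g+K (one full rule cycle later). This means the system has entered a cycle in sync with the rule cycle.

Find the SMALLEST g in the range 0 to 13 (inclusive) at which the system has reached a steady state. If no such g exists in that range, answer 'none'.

Answer: 13

Derivation:
Gen 0: 1001000011111
Gen 1 (rule 129): 0000011001110
Gen 2 (rule 57): 1111010101001
Gen 3 (rule 126): 1001111111111
Gen 4 (rule 62): 1111000000000
Gen 5 (rule 129): 0110011111111
Gen 6 (rule 57): 0101010000000
Gen 7 (rule 126): 1111111000000
Gen 8 (rule 62): 1000000100000
Gen 9 (rule 129): 0011110001111
Gen 10 (rule 57): 1010001101000
Gen 11 (rule 126): 1111011111100
Gen 12 (rule 62): 1000110000010
Gen 13 (rule 129): 0010000111000
Gen 14 (rule 57): 1001110100111
Gen 15 (rule 126): 1111011111101
Gen 16 (rule 62): 1000110000011
Gen 17 (rule 129): 0010000111000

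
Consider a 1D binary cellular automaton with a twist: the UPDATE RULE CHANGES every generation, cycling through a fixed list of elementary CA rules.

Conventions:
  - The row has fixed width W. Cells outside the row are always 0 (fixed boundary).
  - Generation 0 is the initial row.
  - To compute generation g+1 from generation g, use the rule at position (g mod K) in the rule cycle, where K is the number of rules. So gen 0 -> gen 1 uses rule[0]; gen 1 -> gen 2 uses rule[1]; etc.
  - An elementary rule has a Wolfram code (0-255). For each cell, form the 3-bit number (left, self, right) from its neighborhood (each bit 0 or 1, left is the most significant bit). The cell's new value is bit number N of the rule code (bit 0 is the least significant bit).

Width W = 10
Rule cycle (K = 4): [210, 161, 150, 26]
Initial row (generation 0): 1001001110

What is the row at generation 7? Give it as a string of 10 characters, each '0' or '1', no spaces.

Answer: 1110111111

Derivation:
Gen 0: 1001001110
Gen 1 (rule 210): 0110110111
Gen 2 (rule 161): 0001001010
Gen 3 (rule 150): 0011111011
Gen 4 (rule 26): 0110000010
Gen 5 (rule 210): 1011000101
Gen 6 (rule 161): 0100010010
Gen 7 (rule 150): 1110111111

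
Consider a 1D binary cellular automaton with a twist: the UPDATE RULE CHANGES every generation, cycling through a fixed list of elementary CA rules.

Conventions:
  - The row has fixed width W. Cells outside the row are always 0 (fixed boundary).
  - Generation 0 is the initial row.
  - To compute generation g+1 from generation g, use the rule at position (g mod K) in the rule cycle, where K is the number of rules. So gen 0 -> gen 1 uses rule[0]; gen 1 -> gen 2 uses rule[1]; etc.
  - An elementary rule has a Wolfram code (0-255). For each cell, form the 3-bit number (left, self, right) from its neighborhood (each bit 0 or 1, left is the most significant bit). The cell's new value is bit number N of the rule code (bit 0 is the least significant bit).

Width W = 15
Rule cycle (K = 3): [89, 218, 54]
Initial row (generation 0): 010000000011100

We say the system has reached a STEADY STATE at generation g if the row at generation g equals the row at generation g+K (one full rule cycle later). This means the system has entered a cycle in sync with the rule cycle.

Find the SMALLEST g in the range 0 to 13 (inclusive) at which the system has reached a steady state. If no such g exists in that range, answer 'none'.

Gen 0: 010000000011100
Gen 1 (rule 89): 001111111010111
Gen 2 (rule 218): 011111111000111
Gen 3 (rule 54): 100000000101000
Gen 4 (rule 89): 011111110000111
Gen 5 (rule 218): 111111111001111
Gen 6 (rule 54): 000000000110000
Gen 7 (rule 89): 111111110111111
Gen 8 (rule 218): 111111110111111
Gen 9 (rule 54): 000000001000000
Gen 10 (rule 89): 111111100111111
Gen 11 (rule 218): 111111111111111
Gen 12 (rule 54): 000000000000000
Gen 13 (rule 89): 111111111111111
Gen 14 (rule 218): 111111111111111
Gen 15 (rule 54): 000000000000000
Gen 16 (rule 89): 111111111111111

Answer: 11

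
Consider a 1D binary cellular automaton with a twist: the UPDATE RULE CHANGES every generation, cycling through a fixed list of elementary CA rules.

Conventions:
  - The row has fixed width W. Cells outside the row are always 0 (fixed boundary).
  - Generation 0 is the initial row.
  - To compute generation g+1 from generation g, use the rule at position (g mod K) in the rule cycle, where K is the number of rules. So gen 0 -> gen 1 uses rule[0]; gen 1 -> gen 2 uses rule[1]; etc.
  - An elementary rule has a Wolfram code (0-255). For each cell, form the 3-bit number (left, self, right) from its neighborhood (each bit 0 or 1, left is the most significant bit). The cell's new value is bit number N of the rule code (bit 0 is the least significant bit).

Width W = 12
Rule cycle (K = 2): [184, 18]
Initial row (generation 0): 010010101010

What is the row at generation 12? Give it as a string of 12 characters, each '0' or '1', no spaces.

Gen 0: 010010101010
Gen 1 (rule 184): 001001010101
Gen 2 (rule 18): 010110000000
Gen 3 (rule 184): 001101000000
Gen 4 (rule 18): 010000100000
Gen 5 (rule 184): 001000010000
Gen 6 (rule 18): 010100101000
Gen 7 (rule 184): 001010010100
Gen 8 (rule 18): 010001100010
Gen 9 (rule 184): 001001010001
Gen 10 (rule 18): 010110001010
Gen 11 (rule 184): 001101000101
Gen 12 (rule 18): 010000101000

Answer: 010000101000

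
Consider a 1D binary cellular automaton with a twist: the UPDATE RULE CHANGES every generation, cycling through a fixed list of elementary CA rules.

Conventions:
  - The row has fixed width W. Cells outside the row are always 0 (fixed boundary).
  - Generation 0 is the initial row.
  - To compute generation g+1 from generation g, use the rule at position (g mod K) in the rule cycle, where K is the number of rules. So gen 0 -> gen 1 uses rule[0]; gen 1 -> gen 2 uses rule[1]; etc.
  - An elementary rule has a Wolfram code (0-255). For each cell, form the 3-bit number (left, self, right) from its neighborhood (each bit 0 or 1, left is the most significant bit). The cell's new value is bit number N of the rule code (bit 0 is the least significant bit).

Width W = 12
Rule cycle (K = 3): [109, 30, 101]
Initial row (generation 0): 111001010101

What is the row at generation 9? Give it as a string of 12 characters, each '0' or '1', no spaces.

Answer: 000110001011

Derivation:
Gen 0: 111001010101
Gen 1 (rule 109): 101001111111
Gen 2 (rule 30): 101111000000
Gen 3 (rule 101): 110001011111
Gen 4 (rule 109): 110101110001
Gen 5 (rule 30): 100101001011
Gen 6 (rule 101): 100111001101
Gen 7 (rule 109): 100101001111
Gen 8 (rule 30): 111101111000
Gen 9 (rule 101): 000110001011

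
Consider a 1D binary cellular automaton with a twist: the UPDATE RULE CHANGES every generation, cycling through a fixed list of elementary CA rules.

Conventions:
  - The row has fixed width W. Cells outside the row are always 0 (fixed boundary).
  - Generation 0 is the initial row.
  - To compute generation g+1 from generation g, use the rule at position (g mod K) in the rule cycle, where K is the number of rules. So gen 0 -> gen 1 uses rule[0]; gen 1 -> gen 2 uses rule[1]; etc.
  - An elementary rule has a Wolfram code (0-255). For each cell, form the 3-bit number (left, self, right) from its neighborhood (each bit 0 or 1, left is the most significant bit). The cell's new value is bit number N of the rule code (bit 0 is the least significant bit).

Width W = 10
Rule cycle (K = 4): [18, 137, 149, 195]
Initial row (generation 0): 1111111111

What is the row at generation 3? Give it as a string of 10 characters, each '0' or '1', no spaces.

Answer: 0111111110

Derivation:
Gen 0: 1111111111
Gen 1 (rule 18): 0000000000
Gen 2 (rule 137): 1111111111
Gen 3 (rule 149): 0111111110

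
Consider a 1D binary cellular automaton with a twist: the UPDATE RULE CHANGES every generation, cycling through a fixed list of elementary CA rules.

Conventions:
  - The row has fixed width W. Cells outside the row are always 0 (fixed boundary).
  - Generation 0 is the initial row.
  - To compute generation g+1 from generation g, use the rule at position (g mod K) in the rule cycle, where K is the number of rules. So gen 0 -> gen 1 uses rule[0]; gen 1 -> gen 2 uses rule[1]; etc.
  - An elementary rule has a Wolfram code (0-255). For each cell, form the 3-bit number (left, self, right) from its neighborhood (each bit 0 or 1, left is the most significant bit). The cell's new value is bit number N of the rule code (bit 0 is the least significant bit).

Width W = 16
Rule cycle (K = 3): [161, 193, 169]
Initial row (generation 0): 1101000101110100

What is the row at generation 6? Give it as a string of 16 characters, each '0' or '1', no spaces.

Answer: 1110111111111100

Derivation:
Gen 0: 1101000101110100
Gen 1 (rule 161): 0010010010101001
Gen 2 (rule 193): 1000000000000000
Gen 3 (rule 169): 0011111111111111
Gen 4 (rule 161): 1001111111111110
Gen 5 (rule 193): 0000111111111110
Gen 6 (rule 169): 1110111111111100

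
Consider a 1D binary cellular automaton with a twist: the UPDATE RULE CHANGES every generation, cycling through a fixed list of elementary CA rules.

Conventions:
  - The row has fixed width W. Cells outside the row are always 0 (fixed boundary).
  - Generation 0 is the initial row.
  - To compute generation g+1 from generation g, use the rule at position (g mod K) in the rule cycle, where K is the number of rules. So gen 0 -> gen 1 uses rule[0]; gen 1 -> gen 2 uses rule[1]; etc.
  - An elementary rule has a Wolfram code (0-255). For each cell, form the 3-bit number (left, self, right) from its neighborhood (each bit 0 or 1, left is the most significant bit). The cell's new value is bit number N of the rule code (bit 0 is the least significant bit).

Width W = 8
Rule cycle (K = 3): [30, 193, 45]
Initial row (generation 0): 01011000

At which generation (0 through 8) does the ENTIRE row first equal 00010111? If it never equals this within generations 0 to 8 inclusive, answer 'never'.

Answer: never

Derivation:
Gen 0: 01011000
Gen 1 (rule 30): 11010100
Gen 2 (rule 193): 01000001
Gen 3 (rule 45): 01011101
Gen 4 (rule 30): 11010001
Gen 5 (rule 193): 01000100
Gen 6 (rule 45): 01010101
Gen 7 (rule 30): 11010101
Gen 8 (rule 193): 01000000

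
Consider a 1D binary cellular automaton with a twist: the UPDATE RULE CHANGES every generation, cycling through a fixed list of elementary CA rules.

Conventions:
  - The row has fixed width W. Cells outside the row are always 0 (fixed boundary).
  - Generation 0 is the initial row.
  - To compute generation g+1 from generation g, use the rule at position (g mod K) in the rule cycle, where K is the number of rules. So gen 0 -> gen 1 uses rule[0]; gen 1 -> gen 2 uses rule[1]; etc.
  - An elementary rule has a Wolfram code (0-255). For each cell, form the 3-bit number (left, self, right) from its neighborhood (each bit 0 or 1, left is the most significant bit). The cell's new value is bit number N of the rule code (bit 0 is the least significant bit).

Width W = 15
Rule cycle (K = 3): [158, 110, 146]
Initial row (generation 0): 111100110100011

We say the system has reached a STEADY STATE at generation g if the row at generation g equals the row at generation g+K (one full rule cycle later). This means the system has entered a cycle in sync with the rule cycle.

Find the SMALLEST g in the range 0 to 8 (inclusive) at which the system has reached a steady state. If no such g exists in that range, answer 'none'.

Gen 0: 111100110100011
Gen 1 (rule 158): 111011100110110
Gen 2 (rule 110): 101110101111110
Gen 3 (rule 146): 000100000111101
Gen 4 (rule 158): 001110001111001
Gen 5 (rule 110): 011010011001011
Gen 6 (rule 146): 100001100110000
Gen 7 (rule 158): 110011011101000
Gen 8 (rule 110): 110111110111000
Gen 9 (rule 146): 000011100010100
Gen 10 (rule 158): 000111010110110
Gen 11 (rule 110): 001101111111110

Answer: none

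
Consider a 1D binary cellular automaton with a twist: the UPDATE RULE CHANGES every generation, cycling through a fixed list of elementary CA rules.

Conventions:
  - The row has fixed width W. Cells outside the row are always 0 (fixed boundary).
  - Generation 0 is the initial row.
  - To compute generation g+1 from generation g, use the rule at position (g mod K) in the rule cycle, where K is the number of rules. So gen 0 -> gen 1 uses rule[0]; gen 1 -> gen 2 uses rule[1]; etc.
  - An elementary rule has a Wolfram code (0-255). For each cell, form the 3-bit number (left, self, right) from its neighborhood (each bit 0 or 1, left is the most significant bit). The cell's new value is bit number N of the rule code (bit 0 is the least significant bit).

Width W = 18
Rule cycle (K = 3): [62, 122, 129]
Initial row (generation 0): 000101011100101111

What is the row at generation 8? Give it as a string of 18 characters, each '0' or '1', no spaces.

Gen 0: 000101011100101111
Gen 1 (rule 62): 001111110011111000
Gen 2 (rule 122): 011000011110001100
Gen 3 (rule 129): 000011001100100001
Gen 4 (rule 62): 000110111011110011
Gen 5 (rule 122): 001111101110011111
Gen 6 (rule 129): 100111000100001110
Gen 7 (rule 62): 111100101110011001
Gen 8 (rule 122): 100111011011111110

Answer: 100111011011111110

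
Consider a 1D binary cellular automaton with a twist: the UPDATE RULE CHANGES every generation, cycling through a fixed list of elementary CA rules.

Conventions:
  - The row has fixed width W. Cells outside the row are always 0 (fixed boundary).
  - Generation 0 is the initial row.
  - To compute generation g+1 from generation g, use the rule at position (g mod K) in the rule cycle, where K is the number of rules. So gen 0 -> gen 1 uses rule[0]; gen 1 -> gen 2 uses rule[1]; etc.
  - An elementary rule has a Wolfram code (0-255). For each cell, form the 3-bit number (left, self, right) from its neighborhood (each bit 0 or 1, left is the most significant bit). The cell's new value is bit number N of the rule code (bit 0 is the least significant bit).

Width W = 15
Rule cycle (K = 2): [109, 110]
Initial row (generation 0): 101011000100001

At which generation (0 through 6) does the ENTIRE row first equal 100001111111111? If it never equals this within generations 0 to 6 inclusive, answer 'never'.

Answer: 2

Derivation:
Gen 0: 101011000100001
Gen 1 (rule 109): 111111010101101
Gen 2 (rule 110): 100001111111111
Gen 3 (rule 109): 101101000000001
Gen 4 (rule 110): 111111000000011
Gen 5 (rule 109): 100001011111011
Gen 6 (rule 110): 100011110001111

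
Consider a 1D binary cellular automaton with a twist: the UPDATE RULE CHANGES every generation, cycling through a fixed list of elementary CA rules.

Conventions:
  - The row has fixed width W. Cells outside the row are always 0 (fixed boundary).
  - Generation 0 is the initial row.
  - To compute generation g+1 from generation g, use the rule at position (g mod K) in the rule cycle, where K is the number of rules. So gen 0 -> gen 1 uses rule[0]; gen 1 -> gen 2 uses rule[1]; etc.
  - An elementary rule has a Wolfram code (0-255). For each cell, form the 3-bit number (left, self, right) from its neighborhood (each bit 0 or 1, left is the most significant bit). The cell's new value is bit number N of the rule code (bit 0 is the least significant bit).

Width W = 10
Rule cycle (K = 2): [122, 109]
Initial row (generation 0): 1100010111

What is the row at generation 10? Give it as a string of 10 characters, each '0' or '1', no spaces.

Gen 0: 1100010111
Gen 1 (rule 122): 1110101101
Gen 2 (rule 109): 1011111111
Gen 3 (rule 122): 0110000001
Gen 4 (rule 109): 0110111101
Gen 5 (rule 122): 1111100110
Gen 6 (rule 109): 1000100110
Gen 7 (rule 122): 0101011111
Gen 8 (rule 109): 0111110001
Gen 9 (rule 122): 1100011010
Gen 10 (rule 109): 1101011110

Answer: 1101011110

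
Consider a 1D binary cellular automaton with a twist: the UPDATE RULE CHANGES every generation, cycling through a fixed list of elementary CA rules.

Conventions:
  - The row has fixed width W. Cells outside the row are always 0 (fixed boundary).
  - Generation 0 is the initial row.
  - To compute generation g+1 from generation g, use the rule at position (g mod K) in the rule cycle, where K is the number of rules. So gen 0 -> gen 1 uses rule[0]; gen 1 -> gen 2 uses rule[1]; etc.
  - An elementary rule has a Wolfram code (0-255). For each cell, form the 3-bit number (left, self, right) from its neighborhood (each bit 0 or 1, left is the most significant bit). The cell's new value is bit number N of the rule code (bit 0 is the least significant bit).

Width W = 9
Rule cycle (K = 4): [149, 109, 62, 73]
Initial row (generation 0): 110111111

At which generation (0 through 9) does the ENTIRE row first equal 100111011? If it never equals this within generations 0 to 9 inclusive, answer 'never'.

Answer: never

Derivation:
Gen 0: 110111111
Gen 1 (rule 149): 000011110
Gen 2 (rule 109): 111010010
Gen 3 (rule 62): 100111111
Gen 4 (rule 73): 000100001
Gen 5 (rule 149): 110111101
Gen 6 (rule 109): 111100111
Gen 7 (rule 62): 100011100
Gen 8 (rule 73): 001010101
Gen 9 (rule 149): 101010101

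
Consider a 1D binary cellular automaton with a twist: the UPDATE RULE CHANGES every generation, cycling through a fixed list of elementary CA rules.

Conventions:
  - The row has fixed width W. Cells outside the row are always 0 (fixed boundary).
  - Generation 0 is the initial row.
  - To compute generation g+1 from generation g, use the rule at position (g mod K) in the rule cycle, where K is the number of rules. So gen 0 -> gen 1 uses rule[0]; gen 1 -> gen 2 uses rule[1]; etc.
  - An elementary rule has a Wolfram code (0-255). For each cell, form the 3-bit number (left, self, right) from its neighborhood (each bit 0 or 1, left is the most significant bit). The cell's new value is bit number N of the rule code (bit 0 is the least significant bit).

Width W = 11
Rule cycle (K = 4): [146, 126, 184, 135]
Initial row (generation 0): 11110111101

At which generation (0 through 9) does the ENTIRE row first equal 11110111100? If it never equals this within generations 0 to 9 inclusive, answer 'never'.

Gen 0: 11110111101
Gen 1 (rule 146): 01100011000
Gen 2 (rule 126): 11110111100
Gen 3 (rule 184): 11101111010
Gen 4 (rule 135): 01000110010
Gen 5 (rule 146): 10101001101
Gen 6 (rule 126): 11111111111
Gen 7 (rule 184): 11111111110
Gen 8 (rule 135): 01111111100
Gen 9 (rule 146): 10111111010

Answer: 2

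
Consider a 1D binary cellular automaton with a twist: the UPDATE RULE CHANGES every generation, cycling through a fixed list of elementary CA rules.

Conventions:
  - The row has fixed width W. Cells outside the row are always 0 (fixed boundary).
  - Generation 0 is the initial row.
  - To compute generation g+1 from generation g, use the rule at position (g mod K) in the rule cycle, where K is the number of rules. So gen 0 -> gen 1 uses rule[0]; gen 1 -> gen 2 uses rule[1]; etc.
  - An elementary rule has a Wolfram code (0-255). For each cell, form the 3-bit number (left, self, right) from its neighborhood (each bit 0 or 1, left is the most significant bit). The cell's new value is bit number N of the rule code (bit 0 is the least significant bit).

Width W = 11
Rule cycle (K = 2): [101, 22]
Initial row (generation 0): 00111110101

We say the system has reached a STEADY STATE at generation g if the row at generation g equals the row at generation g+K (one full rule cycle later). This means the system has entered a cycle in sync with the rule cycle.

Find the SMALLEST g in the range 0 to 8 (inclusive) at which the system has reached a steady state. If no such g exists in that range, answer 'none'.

Gen 0: 00111110101
Gen 1 (rule 101): 10000011111
Gen 2 (rule 22): 11000100000
Gen 3 (rule 101): 01010101111
Gen 4 (rule 22): 11010100000
Gen 5 (rule 101): 01111101111
Gen 6 (rule 22): 10000000000
Gen 7 (rule 101): 10111111111
Gen 8 (rule 22): 10000000000
Gen 9 (rule 101): 10111111111
Gen 10 (rule 22): 10000000000

Answer: 6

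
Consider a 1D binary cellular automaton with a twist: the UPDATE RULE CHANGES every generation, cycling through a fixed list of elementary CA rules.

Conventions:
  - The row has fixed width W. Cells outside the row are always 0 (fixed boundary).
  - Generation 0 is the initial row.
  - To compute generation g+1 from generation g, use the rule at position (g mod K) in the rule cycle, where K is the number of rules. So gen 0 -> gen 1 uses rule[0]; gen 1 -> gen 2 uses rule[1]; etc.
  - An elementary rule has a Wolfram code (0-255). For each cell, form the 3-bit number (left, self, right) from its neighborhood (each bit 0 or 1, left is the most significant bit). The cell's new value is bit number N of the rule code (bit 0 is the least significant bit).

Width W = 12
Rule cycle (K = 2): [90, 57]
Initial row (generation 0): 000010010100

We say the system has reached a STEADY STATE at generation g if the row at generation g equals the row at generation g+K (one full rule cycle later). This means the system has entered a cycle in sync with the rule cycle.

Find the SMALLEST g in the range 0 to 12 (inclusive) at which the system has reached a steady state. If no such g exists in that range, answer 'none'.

Answer: none

Derivation:
Gen 0: 000010010100
Gen 1 (rule 90): 000101100010
Gen 2 (rule 57): 110011011001
Gen 3 (rule 90): 111111011110
Gen 4 (rule 57): 100000110001
Gen 5 (rule 90): 010001111010
Gen 6 (rule 57): 001101000101
Gen 7 (rule 90): 011100101000
Gen 8 (rule 57): 010010010111
Gen 9 (rule 90): 101101100101
Gen 10 (rule 57): 011011010010
Gen 11 (rule 90): 111011001101
Gen 12 (rule 57): 100110101010
Gen 13 (rule 90): 011110000001
Gen 14 (rule 57): 010001111100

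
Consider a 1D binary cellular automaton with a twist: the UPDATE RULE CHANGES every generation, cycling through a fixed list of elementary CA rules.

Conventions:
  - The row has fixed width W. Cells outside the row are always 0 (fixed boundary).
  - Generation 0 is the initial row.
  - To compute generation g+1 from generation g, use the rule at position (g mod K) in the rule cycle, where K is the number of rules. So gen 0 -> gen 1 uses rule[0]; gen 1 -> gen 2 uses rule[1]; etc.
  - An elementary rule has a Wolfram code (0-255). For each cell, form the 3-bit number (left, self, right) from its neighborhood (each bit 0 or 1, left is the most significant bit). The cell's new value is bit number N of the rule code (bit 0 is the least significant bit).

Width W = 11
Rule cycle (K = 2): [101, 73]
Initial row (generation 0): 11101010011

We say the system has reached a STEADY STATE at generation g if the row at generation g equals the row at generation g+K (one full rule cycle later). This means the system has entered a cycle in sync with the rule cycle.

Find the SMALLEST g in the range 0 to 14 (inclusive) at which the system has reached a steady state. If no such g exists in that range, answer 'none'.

Gen 0: 11101010011
Gen 1 (rule 101): 00111110001
Gen 2 (rule 73): 10100010100
Gen 3 (rule 101): 11101011101
Gen 4 (rule 73): 10100010100
Gen 5 (rule 101): 11101011101
Gen 6 (rule 73): 10100010100
Gen 7 (rule 101): 11101011101
Gen 8 (rule 73): 10100010100
Gen 9 (rule 101): 11101011101
Gen 10 (rule 73): 10100010100
Gen 11 (rule 101): 11101011101
Gen 12 (rule 73): 10100010100
Gen 13 (rule 101): 11101011101
Gen 14 (rule 73): 10100010100
Gen 15 (rule 101): 11101011101
Gen 16 (rule 73): 10100010100

Answer: 2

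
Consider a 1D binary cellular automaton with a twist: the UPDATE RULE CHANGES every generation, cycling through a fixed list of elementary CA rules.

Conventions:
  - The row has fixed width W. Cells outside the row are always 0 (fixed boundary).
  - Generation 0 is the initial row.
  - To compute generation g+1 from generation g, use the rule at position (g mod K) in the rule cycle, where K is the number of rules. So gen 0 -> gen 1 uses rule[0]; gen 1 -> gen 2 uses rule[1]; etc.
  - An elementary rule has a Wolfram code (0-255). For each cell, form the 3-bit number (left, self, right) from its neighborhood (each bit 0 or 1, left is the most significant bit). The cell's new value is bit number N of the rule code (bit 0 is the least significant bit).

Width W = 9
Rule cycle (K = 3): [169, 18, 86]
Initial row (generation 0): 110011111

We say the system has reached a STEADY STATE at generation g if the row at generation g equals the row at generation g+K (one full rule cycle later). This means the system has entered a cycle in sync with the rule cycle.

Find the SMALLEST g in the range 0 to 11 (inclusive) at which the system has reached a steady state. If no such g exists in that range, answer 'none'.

Answer: 8

Derivation:
Gen 0: 110011111
Gen 1 (rule 169): 100011110
Gen 2 (rule 18): 010100001
Gen 3 (rule 86): 110110011
Gen 4 (rule 169): 101100010
Gen 5 (rule 18): 000010101
Gen 6 (rule 86): 000110101
Gen 7 (rule 169): 110101010
Gen 8 (rule 18): 000000001
Gen 9 (rule 86): 000000011
Gen 10 (rule 169): 111111010
Gen 11 (rule 18): 000000001
Gen 12 (rule 86): 000000011
Gen 13 (rule 169): 111111010
Gen 14 (rule 18): 000000001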